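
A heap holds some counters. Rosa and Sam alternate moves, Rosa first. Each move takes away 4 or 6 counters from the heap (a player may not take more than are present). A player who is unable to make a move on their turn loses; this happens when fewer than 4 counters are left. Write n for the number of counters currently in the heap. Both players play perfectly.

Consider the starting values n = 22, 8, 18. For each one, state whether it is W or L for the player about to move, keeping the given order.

22: L, 8: W, 18: W

Positions with no move are L. A position that does have a move is losing for the player to move precisely when every available move leads to a winning position for the opponent. Fill in the labels:
n=0: no move → L
n=1: no move → L
n=2: no move → L
n=3: no move → L
n=4: can move to 0, which is L ⇒ W
n=5: can move to 1, which is L ⇒ W
n=6: can move to 2, which is L ⇒ W
n=7: can move to 3, which is L ⇒ W
n=8: can move to 2, which is L ⇒ W
n=9: can move to 3, which is L ⇒ W
n=10: moves to 6(W), 4(W); every one is W ⇒ L
n=11: moves to 7(W), 5(W); every one is W ⇒ L
n=12: moves to 8(W), 6(W); every one is W ⇒ L
n=13: moves to 9(W), 7(W); every one is W ⇒ L
n=14: can move to 10, which is L ⇒ W
n=15: can move to 11, which is L ⇒ W
n=16: can move to 12, which is L ⇒ W
n=17: can move to 13, which is L ⇒ W
n=18: can move to 12, which is L ⇒ W
n=19: can move to 13, which is L ⇒ W
n=20: moves to 16(W), 14(W); every one is W ⇒ L
n=21: moves to 17(W), 15(W); every one is W ⇒ L
n=22: moves to 18(W), 16(W); every one is W ⇒ L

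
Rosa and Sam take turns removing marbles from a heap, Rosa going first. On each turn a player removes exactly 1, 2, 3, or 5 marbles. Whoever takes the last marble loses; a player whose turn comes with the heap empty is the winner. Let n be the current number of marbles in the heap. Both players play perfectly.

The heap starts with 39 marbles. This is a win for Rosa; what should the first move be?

Remove 2, leaving 37.

Use the standard recursion: the mover wins at a terminal position; elsewhere, the mover wins exactly when some move hands the opponent an L position.
n=0: no move; the opponent has just taken the last marble and therefore loses → W
n=1: L (sole option 0(W) is W)
n=2: W (go to 1, an L position)
n=3: W (go to 1, an L position)
n=4: W (go to 1, an L position)
n=5: L (options 4(W), 3(W), 2(W), 0(W) are all W)
n=6: W (go to 5, an L position)
n=7: W (go to 5, an L position)
n=8: W (go to 5, an L position)
n=9: L (options 8(W), 7(W), 6(W), 4(W) are all W)
n=10: W (go to 9, an L position)
n=11: W (go to 9, an L position)
n=12: W (go to 9, an L position)
n=13: L (options 12(W), 11(W), 10(W), 8(W) are all W)
n=14: W (go to 13, an L position)
n=15: W (go to 13, an L position)
n=16: W (go to 13, an L position)
n=17: L (options 16(W), 15(W), 14(W), 12(W) are all W)
n=18: W (go to 17, an L position)
n=19: W (go to 17, an L position)
n=20: W (go to 17, an L position)
n=21: L (options 20(W), 19(W), 18(W), 16(W) are all W)
n=22: W (go to 21, an L position)
n=23: W (go to 21, an L position)
n=24: W (go to 21, an L position)
n=25: L (options 24(W), 23(W), 22(W), 20(W) are all W)
n=26: W (go to 25, an L position)
n=27: W (go to 25, an L position)
n=28: W (go to 25, an L position)
n=29: L (options 28(W), 27(W), 26(W), 24(W) are all W)
n=30: W (go to 29, an L position)
n=31: W (go to 29, an L position)
n=32: W (go to 29, an L position)
n=33: L (options 32(W), 31(W), 30(W), 28(W) are all W)
n=34: W (go to 33, an L position)
n=35: W (go to 33, an L position)
n=36: W (go to 33, an L position)
n=37: L (options 36(W), 35(W), 34(W), 32(W) are all W)
n=38: W (go to 37, an L position)
n=39: W (go to 37, an L position)
From 39, the L positions reachable in one move are: 37.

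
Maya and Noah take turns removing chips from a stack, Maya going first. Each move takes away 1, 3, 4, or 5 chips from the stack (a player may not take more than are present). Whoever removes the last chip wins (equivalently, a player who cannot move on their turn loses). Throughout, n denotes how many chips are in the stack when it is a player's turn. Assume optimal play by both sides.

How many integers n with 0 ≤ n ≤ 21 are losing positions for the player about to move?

6

Work bottom-up. With no move the player to move loses. Otherwise the position is W if at least one move leads to an L position for the opponent, and L if every move leads to a W.
n=0: no move → L
n=1: →0(L), so W
n=2: →1(W) only, which is W, so L
n=3: →2(L), so W
n=4: →0(L), so W
n=5: →2(L), so W
n=6: →2(L), so W
n=7: →2(L), so W
n=8: →7(W), 5(W), 4(W), 3(W) — all W, so L
n=9: →8(L), so W
n=10: →9(W), 7(W), 6(W), 5(W) — all W, so L
n=11: →10(L), so W
n=12: →8(L), so W
n=13: →10(L), so W
n=14: →10(L), so W
n=15: →10(L), so W
n=16: →15(W), 13(W), 12(W), 11(W) — all W, so L
n=17: →16(L), so W
n=18: →17(W), 15(W), 14(W), 13(W) — all W, so L
n=19: →18(L), so W
n=20: →16(L), so W
n=21: →18(L), so W
L entries with 0 ≤ n ≤ 21: n = 0, 2, 8, 10, 16, 18; that makes 6.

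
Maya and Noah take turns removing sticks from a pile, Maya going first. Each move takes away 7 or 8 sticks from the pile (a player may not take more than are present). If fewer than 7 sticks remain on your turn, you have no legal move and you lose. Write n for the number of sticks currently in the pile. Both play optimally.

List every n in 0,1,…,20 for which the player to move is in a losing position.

Compute win/loss labels from the base case upward. A position with no move is L. Any other position is W if it can reach an L in one move, else L.
n=0: no move → L
n=1: no move → L
n=2: no move → L
n=3: no move → L
n=4: no move → L
n=5: no move → L
n=6: no move → L
n=7: reaches L-position 0 → W
n=8: reaches L-position 1 → W
n=9: reaches L-position 2 → W
n=10: reaches L-position 3 → W
n=11: reaches L-position 4 → W
n=12: reaches L-position 5 → W
n=13: reaches L-position 6 → W
n=14: reaches L-position 6 → W
n=15: only reaches 8(W), 7(W), all W → L
n=16: only reaches 9(W), 8(W), all W → L
n=17: only reaches 10(W), 9(W), all W → L
n=18: only reaches 11(W), 10(W), all W → L
n=19: only reaches 12(W), 11(W), all W → L
n=20: only reaches 13(W), 12(W), all W → L
The losing starting values of n are exactly the entries labelled L in this table (13 of them).

0, 1, 2, 3, 4, 5, 6, 15, 16, 17, 18, 19, 20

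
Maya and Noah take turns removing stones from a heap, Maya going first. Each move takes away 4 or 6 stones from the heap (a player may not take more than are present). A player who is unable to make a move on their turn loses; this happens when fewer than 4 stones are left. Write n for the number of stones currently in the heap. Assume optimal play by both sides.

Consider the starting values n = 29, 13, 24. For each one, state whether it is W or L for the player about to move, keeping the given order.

29: W, 13: L, 24: W

Classify positions by backward induction: terminal positions (no move available) are L. From any other position, the mover wins iff some move reaches an L.
n=0: no move → L
n=1: no move → L
n=2: no move → L
n=3: no move → L
n=4: reaches L-position 0 → W
n=5: reaches L-position 1 → W
n=6: reaches L-position 2 → W
n=7: reaches L-position 3 → W
n=8: reaches L-position 2 → W
n=9: reaches L-position 3 → W
n=10: only reaches 6(W), 4(W), all W → L
n=11: only reaches 7(W), 5(W), all W → L
n=12: only reaches 8(W), 6(W), all W → L
n=13: only reaches 9(W), 7(W), all W → L
n=14: reaches L-position 10 → W
n=15: reaches L-position 11 → W
n=16: reaches L-position 12 → W
n=17: reaches L-position 13 → W
n=18: reaches L-position 12 → W
n=19: reaches L-position 13 → W
n=20: only reaches 16(W), 14(W), all W → L
n=21: only reaches 17(W), 15(W), all W → L
n=22: only reaches 18(W), 16(W), all W → L
n=23: only reaches 19(W), 17(W), all W → L
n=24: reaches L-position 20 → W
n=25: reaches L-position 21 → W
n=26: reaches L-position 22 → W
n=27: reaches L-position 23 → W
n=28: reaches L-position 22 → W
n=29: reaches L-position 23 → W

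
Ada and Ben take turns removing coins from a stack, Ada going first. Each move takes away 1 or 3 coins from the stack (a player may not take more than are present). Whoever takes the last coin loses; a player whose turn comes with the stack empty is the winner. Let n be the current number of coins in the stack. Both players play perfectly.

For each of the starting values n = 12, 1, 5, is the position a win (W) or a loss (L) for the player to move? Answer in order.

Compute win/loss labels from the base case upward. A position with no move is W. Any other position is W if it can reach an L in one move, else L.
n=0: no move; the opponent has just taken the last coin and therefore loses → W
n=1: L (sole option 0(W) is W)
n=2: W (go to 1, an L position)
n=3: L (options 2(W), 0(W) are all W)
n=4: W (go to 3, an L position)
n=5: L (options 4(W), 2(W) are all W)
n=6: W (go to 5, an L position)
n=7: L (options 6(W), 4(W) are all W)
n=8: W (go to 7, an L position)
n=9: L (options 8(W), 6(W) are all W)
n=10: W (go to 9, an L position)
n=11: L (options 10(W), 8(W) are all W)
n=12: W (go to 11, an L position)

12: W, 1: L, 5: L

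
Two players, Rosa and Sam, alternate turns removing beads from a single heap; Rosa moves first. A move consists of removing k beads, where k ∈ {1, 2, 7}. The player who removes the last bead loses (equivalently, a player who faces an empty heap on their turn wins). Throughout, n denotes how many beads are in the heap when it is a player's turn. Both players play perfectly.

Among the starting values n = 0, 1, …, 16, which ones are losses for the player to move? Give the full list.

Work bottom-up. With no move the player to move wins. Otherwise the position is W if at least one move leads to an L position for the opponent, and L if every move leads to a W.
n=0: no move; the opponent has just taken the last bead and therefore loses → W
n=1: only reaches 0(W), which is W → L
n=2: reaches L-position 1 → W
n=3: reaches L-position 1 → W
n=4: only reaches 3(W), 2(W), all W → L
n=5: reaches L-position 4 → W
n=6: reaches L-position 4 → W
n=7: only reaches 6(W), 5(W), 0(W), all W → L
n=8: reaches L-position 7 → W
n=9: reaches L-position 7 → W
n=10: only reaches 9(W), 8(W), 3(W), all W → L
n=11: reaches L-position 10 → W
n=12: reaches L-position 10 → W
n=13: only reaches 12(W), 11(W), 6(W), all W → L
n=14: reaches L-position 13 → W
n=15: reaches L-position 13 → W
n=16: only reaches 15(W), 14(W), 9(W), all W → L
The losing starting values of n are exactly the entries labelled L in this table (6 of them).

1, 4, 7, 10, 13, 16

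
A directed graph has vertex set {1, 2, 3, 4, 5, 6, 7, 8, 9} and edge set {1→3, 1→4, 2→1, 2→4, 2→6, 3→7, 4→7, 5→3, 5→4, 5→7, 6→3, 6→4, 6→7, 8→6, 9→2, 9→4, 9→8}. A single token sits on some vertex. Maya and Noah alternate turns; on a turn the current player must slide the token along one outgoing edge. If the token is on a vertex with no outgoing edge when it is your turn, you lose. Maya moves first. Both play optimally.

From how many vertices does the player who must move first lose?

3

Use the standard recursion: the mover loses at a terminal position; elsewhere, the mover wins exactly when some move hands the opponent an L position.
Every edge goes from a vertex to one that appears earlier in the order 7, 3, 4, 6, 1, 2, 8, 5, 9, so processing vertices in that order labels each vertex after all of its successors.
7: no outgoing edge → L
3: reaches L-position 7 → W
4: reaches L-position 7 → W
6: reaches L-position 7 → W
1: only reaches 4(W), 3(W), all W → L
2: reaches L-position 1 → W
8: only reaches 6(W), which is W → L
5: reaches L-position 7 → W
9: reaches L-position 8 → W
The L vertices are 1, 7, 8; that is 3 in all.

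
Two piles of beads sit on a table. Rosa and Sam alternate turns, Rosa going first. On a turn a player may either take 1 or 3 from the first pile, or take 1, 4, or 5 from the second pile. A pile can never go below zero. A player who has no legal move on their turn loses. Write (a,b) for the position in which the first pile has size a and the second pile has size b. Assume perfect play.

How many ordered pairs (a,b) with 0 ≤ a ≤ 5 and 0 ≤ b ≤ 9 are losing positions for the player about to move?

Work bottom-up. With no move the player to move loses. Otherwise the position is W if at least one move leads to an L position for the opponent, and L if every move leads to a W.
Every move lowers a or b (never raises either), so fill the grid row by row in increasing a, and left to right within a row: each cell's successors are then already labelled.
      b=0  b=1  b=2  b=3  b=4  b=5  b=6  b=7  b=8  b=9
a=0:    L    W    L    W    W    W    W    W    L    W
a=1:    W    L    W    L    W    W    W    W    W    L
a=2:    L    W    L    W    W    W    W    W    L    W
a=3:    W    L    W    L    W    W    W    W    W    L
a=4:    L    W    L    W    W    W    W    W    L    W
a=5:    W    L    W    L    W    W    W    W    W    L
Cells with no legal move (terminal, hence L): (0,0).
The remaining L cells, each justified by listing all of its moves:
(0,2): the only move is to (0,1)(W), a W ⇒ L
(0,8): moves to (0,7)(W), (0,4)(W), (0,3)(W); every one is W ⇒ L
(1,1): moves to (0,1)(W), (1,0)(W); every one is W ⇒ L
(1,3): moves to (0,3)(W), (1,2)(W); every one is W ⇒ L
(1,9): moves to (0,9)(W), (1,8)(W), (1,5)(W), (1,4)(W); every one is W ⇒ L
(2,0): the only move is to (1,0)(W), a W ⇒ L
(2,2): moves to (1,2)(W), (2,1)(W); every one is W ⇒ L
(2,8): moves to (1,8)(W), (2,7)(W), (2,4)(W), (2,3)(W); every one is W ⇒ L
(3,1): moves to (2,1)(W), (0,1)(W), (3,0)(W); every one is W ⇒ L
(3,3): moves to (2,3)(W), (0,3)(W), (3,2)(W); every one is W ⇒ L
(3,9): moves to (2,9)(W), (0,9)(W), (3,8)(W), (3,5)(W), (3,4)(W); every one is W ⇒ L
(4,0): moves to (3,0)(W), (1,0)(W); every one is W ⇒ L
(4,2): moves to (3,2)(W), (1,2)(W), (4,1)(W); every one is W ⇒ L
(4,8): moves to (3,8)(W), (1,8)(W), (4,7)(W), (4,4)(W), (4,3)(W); every one is W ⇒ L
(5,1): moves to (4,1)(W), (2,1)(W), (5,0)(W); every one is W ⇒ L
(5,3): moves to (4,3)(W), (2,3)(W), (5,2)(W); every one is W ⇒ L
(5,9): moves to (4,9)(W), (2,9)(W), (5,8)(W), (5,5)(W), (5,4)(W); every one is W ⇒ L
Every other cell has at least one move into one of the L cells above, so it is W.
L cells per row: a=0: 3, a=1: 3, a=2: 3, a=3: 3, a=4: 3, a=5: 3; total 18.

18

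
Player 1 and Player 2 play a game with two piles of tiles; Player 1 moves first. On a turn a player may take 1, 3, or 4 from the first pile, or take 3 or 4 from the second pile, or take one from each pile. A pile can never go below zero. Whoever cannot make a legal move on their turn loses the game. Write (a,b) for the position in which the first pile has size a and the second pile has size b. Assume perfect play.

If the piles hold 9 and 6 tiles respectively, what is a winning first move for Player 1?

Positions with no move are L. A position that does have a move is losing for the player to move precisely when every available move leads to a winning position for the opponent. Fill in the labels:
No move ever increases a pile, so every position that can arise here has a ≤ 9 and b ≤ 6; it is enough to label the cells with 0 ≤ a ≤ 9 and 0 ≤ b ≤ 6.
Every move lowers a or b (never raises either), so fill the grid row by row in increasing a, and left to right within a row: each cell's successors are then already labelled.
      b=0  b=1  b=2  b=3  b=4  b=5  b=6
a=0:    L    L    L    W    W    W    W
a=1:    W    W    W    W    L    L    L
a=2:    L    L    L    W    W    W    W
a=3:    W    W    W    W    L    L    L
a=4:    W    W    W    L    W    W    W
a=5:    W    W    W    W    W    W    W
a=6:    W    W    W    L    W    W    W
a=7:    L    L    L    W    W    W    W
a=8:    W    W    W    W    L    L    L
a=9:    L    L    L    W    W    W    W
Cells with no legal move (terminal, hence L): (0,0), (0,1), (0,2).
The remaining L cells, each justified by listing all of its moves:
(1,4): L (options (0,4)(W), (1,1)(W), (1,0)(W), (0,3)(W) are all W)
(1,5): L (options (0,5)(W), (1,2)(W), (1,1)(W), (0,4)(W) are all W)
(1,6): L (options (0,6)(W), (1,3)(W), (1,2)(W), (0,5)(W) are all W)
(2,0): L (sole option (1,0)(W) is W)
(2,1): L (options (1,1)(W), (1,0)(W) are all W)
(2,2): L (options (1,2)(W), (1,1)(W) are all W)
(3,4): L (options (2,4)(W), (0,4)(W), (3,1)(W), (3,0)(W), (2,3)(W) are all W)
(3,5): L (options (2,5)(W), (0,5)(W), (3,2)(W), (3,1)(W), (2,4)(W) are all W)
(3,6): L (options (2,6)(W), (0,6)(W), (3,3)(W), (3,2)(W), (2,5)(W) are all W)
(4,3): L (options (3,3)(W), (1,3)(W), (0,3)(W), (4,0)(W), (3,2)(W) are all W)
(6,3): L (options (5,3)(W), (3,3)(W), (2,3)(W), (6,0)(W), (5,2)(W) are all W)
(7,0): L (options (6,0)(W), (4,0)(W), (3,0)(W) are all W)
(7,1): L (options (6,1)(W), (4,1)(W), (3,1)(W), (6,0)(W) are all W)
(7,2): L (options (6,2)(W), (4,2)(W), (3,2)(W), (6,1)(W) are all W)
(8,4): L (options (7,4)(W), (5,4)(W), (4,4)(W), (8,1)(W), (8,0)(W), (7,3)(W) are all W)
(8,5): L (options (7,5)(W), (5,5)(W), (4,5)(W), (8,2)(W), (8,1)(W), (7,4)(W) are all W)
(8,6): L (options (7,6)(W), (5,6)(W), (4,6)(W), (8,3)(W), (8,2)(W), (7,5)(W) are all W)
(9,0): L (options (8,0)(W), (6,0)(W), (5,0)(W) are all W)
(9,1): L (options (8,1)(W), (6,1)(W), (5,1)(W), (8,0)(W) are all W)
(9,2): L (options (8,2)(W), (6,2)(W), (5,2)(W), (8,1)(W) are all W)
Every other cell has at least one move into one of the L cells above, so it is W.
From (9,6), the L positions reachable in one move are: (8,6), (9,2), (8,5). Any move reaching one of these is winning.

Move to (8,6).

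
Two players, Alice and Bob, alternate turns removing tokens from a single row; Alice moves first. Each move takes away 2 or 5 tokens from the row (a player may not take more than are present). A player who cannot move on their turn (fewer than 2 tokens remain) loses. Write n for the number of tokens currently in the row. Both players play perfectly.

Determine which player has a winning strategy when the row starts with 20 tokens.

Classify positions by backward induction: terminal positions (no move available) are L. From any other position, the mover wins iff some move reaches an L.
n=0: no move → L
n=1: no move → L
n=2: can move to 0, which is L ⇒ W
n=3: can move to 1, which is L ⇒ W
n=4: the only move is to 2(W), a W ⇒ L
n=5: can move to 0, which is L ⇒ W
n=6: can move to 4, which is L ⇒ W
n=7: moves to 5(W), 2(W); every one is W ⇒ L
n=8: moves to 6(W), 3(W); every one is W ⇒ L
n=9: can move to 7, which is L ⇒ W
n=10: can move to 8, which is L ⇒ W
n=11: moves to 9(W), 6(W); every one is W ⇒ L
n=12: can move to 7, which is L ⇒ W
n=13: can move to 11, which is L ⇒ W
n=14: moves to 12(W), 9(W); every one is W ⇒ L
n=15: moves to 13(W), 10(W); every one is W ⇒ L
n=16: can move to 14, which is L ⇒ W
n=17: can move to 15, which is L ⇒ W
n=18: moves to 16(W), 13(W); every one is W ⇒ L
n=19: can move to 14, which is L ⇒ W
n=20: can move to 18, which is L ⇒ W
The starting position 20 is W: Alice should remove 2, leaving 18, handing over an L position.

Alice wins.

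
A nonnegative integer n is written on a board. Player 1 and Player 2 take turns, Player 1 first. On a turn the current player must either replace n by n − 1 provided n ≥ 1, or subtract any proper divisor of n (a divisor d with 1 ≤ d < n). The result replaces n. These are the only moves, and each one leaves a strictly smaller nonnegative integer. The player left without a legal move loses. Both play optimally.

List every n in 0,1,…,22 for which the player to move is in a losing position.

0, 2, 5, 7, 9, 11, 13, 15, 17, 19, 21

Compute win/loss labels from the base case upward. A position with no move is L. Any other position is W if it can reach an L in one move, else L.
n=0: no move → L
n=1: reaches L-position 0 → W
n=2: only reaches 1(W), which is W → L
n=3: reaches L-position 2 → W
n=4: reaches L-position 2 → W
n=5: only reaches 4(W), which is W → L
n=6: reaches L-position 5 → W
n=7: only reaches 6(W), which is W → L
n=8: reaches L-position 7 → W
n=9: only reaches 6(W), 8(W), all W → L
n=10: reaches L-position 5 → W
n=11: only reaches 10(W), which is W → L
n=12: reaches L-position 9 → W
n=13: only reaches 12(W), which is W → L
n=14: reaches L-position 7 → W
n=15: only reaches 10(W), 12(W), 14(W), all W → L
n=16: reaches L-position 15 → W
n=17: only reaches 16(W), which is W → L
n=18: reaches L-position 9 → W
n=19: only reaches 18(W), which is W → L
n=20: reaches L-position 15 → W
n=21: only reaches 14(W), 18(W), 20(W), all W → L
n=22: reaches L-position 11 → W
The losing starting values of n are exactly the entries labelled L in this table (11 of them).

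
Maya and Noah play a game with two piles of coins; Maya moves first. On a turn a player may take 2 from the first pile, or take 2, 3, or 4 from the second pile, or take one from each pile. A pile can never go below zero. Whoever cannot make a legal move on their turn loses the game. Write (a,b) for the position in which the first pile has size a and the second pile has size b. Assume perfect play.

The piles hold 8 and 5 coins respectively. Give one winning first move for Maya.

Build the W/L table. Terminal = L. A non-terminal position is W if it has a move to some L; otherwise it is L.
No move ever increases a pile, so every position that can arise here has a ≤ 8 and b ≤ 5; it is enough to label the cells with 0 ≤ a ≤ 8 and 0 ≤ b ≤ 5.
Every move lowers a or b (never raises either), so fill the grid row by row in increasing a, and left to right within a row: each cell's successors are then already labelled.
      b=0  b=1  b=2  b=3  b=4  b=5
a=0:    L    L    W    W    W    W
a=1:    L    W    W    W    W    L
a=2:    W    W    L    L    W    W
a=3:    W    L    L    W    W    W
a=4:    L    L    W    W    W    W
a=5:    L    W    W    W    W    L
a=6:    W    W    L    L    W    W
a=7:    W    L    L    W    W    W
a=8:    L    L    W    W    W    W
Cells with no legal move (terminal, hence L): (0,0), (0,1), (1,0).
The remaining L cells, each justified by listing all of its moves:
(1,5): →(1,3)(W), (1,2)(W), (1,1)(W), (0,4)(W) — all W, so L
(2,2): →(0,2)(W), (2,0)(W), (1,1)(W) — all W, so L
(2,3): →(0,3)(W), (2,1)(W), (2,0)(W), (1,2)(W) — all W, so L
(3,1): →(1,1)(W), (2,0)(W) — all W, so L
(3,2): →(1,2)(W), (3,0)(W), (2,1)(W) — all W, so L
(4,0): →(2,0)(W) only, which is W, so L
(4,1): →(2,1)(W), (3,0)(W) — all W, so L
(5,0): →(3,0)(W) only, which is W, so L
(5,5): →(3,5)(W), (5,3)(W), (5,2)(W), (5,1)(W), (4,4)(W) — all W, so L
(6,2): →(4,2)(W), (6,0)(W), (5,1)(W) — all W, so L
(6,3): →(4,3)(W), (6,1)(W), (6,0)(W), (5,2)(W) — all W, so L
(7,1): →(5,1)(W), (6,0)(W) — all W, so L
(7,2): →(5,2)(W), (7,0)(W), (6,1)(W) — all W, so L
(8,0): →(6,0)(W) only, which is W, so L
(8,1): →(6,1)(W), (7,0)(W) — all W, so L
Every other cell has at least one move into one of the L cells above, so it is W.
From (8,5), the L positions reachable in one move are: (8,1).

Move to (8,1).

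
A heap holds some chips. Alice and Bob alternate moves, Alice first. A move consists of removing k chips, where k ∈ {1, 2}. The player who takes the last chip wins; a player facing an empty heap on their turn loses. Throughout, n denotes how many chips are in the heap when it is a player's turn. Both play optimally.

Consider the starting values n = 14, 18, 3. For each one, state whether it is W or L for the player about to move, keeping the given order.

14: W, 18: L, 3: L

Compute win/loss labels from the base case upward. A position with no move is L. Any other position is W if it can reach an L in one move, else L.
n=0: no move → L
n=1: reaches L-position 0 → W
n=2: reaches L-position 0 → W
n=3: only reaches 2(W), 1(W), all W → L
n=4: reaches L-position 3 → W
n=5: reaches L-position 3 → W
n=6: only reaches 5(W), 4(W), all W → L
n=7: reaches L-position 6 → W
n=8: reaches L-position 6 → W
n=9: only reaches 8(W), 7(W), all W → L
n=10: reaches L-position 9 → W
n=11: reaches L-position 9 → W
n=12: only reaches 11(W), 10(W), all W → L
n=13: reaches L-position 12 → W
n=14: reaches L-position 12 → W
n=15: only reaches 14(W), 13(W), all W → L
n=16: reaches L-position 15 → W
n=17: reaches L-position 15 → W
n=18: only reaches 17(W), 16(W), all W → L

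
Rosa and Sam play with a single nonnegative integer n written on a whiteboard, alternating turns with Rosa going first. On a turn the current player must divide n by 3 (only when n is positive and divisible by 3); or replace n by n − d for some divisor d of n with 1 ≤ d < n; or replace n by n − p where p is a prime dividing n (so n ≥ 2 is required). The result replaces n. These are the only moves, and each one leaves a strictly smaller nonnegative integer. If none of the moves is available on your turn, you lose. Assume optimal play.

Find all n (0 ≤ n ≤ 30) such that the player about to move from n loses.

Compute win/loss labels from the base case upward. A position with no move is L. Any other position is W if it can reach an L in one move, else L.
n=0: no move → L
n=1: no move → L
n=2: →0(L), so W
n=3: →0(L), so W
n=4: →2(W), 3(W) — all W, so L
n=5: →0(L), so W
n=6: →4(L), so W
n=7: →0(L), so W
n=8: →4(L), so W
n=9: →3(W), 6(W), 8(W) — all W, so L
n=10: →9(L), so W
n=11: →0(L), so W
n=12: →4(L), so W
n=13: →0(L), so W
n=14: →7(W), 12(W), 13(W) — all W, so L
n=15: →14(L), so W
n=16: →14(L), so W
n=17: →0(L), so W
n=18: →9(L), so W
n=19: →0(L), so W
n=20: →10(W), 15(W), 16(W), 18(W), 19(W) — all W, so L
n=21: →14(L), so W
n=22: →20(L), so W
n=23: →0(L), so W
n=24: →20(L), so W
n=25: →20(L), so W
n=26: →13(W), 24(W), 25(W) — all W, so L
n=27: →9(L), so W
n=28: →14(L), so W
n=29: →0(L), so W
n=30: →20(L), so W
Reading off the rows marked L gives the requested list; there are 7 such values of n.

0, 1, 4, 9, 14, 20, 26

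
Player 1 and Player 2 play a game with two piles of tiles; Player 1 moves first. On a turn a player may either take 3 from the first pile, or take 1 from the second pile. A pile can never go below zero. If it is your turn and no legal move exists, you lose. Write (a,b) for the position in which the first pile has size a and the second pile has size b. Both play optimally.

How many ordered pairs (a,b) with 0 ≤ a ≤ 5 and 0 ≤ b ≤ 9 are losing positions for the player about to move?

30

Positions with no move are L. A position that does have a move is losing for the player to move precisely when every available move leads to a winning position for the opponent. Fill in the labels:
Every move lowers a or b (never raises either), so fill the grid row by row in increasing a, and left to right within a row: each cell's successors are then already labelled.
      b=0  b=1  b=2  b=3  b=4  b=5  b=6  b=7  b=8  b=9
a=0:    L    W    L    W    L    W    L    W    L    W
a=1:    L    W    L    W    L    W    L    W    L    W
a=2:    L    W    L    W    L    W    L    W    L    W
a=3:    W    L    W    L    W    L    W    L    W    L
a=4:    W    L    W    L    W    L    W    L    W    L
a=5:    W    L    W    L    W    L    W    L    W    L
Cells with no legal move (terminal, hence L): (0,0), (1,0), (2,0).
The remaining L cells, each justified by listing all of its moves:
(0,2): →(0,1)(W) only, which is W, so L
(0,4): →(0,3)(W) only, which is W, so L
(0,6): →(0,5)(W) only, which is W, so L
(0,8): →(0,7)(W) only, which is W, so L
(1,2): →(1,1)(W) only, which is W, so L
(1,4): →(1,3)(W) only, which is W, so L
(1,6): →(1,5)(W) only, which is W, so L
(1,8): →(1,7)(W) only, which is W, so L
(2,2): →(2,1)(W) only, which is W, so L
(2,4): →(2,3)(W) only, which is W, so L
(2,6): →(2,5)(W) only, which is W, so L
(2,8): →(2,7)(W) only, which is W, so L
(3,1): →(0,1)(W), (3,0)(W) — all W, so L
(3,3): →(0,3)(W), (3,2)(W) — all W, so L
(3,5): →(0,5)(W), (3,4)(W) — all W, so L
(3,7): →(0,7)(W), (3,6)(W) — all W, so L
(3,9): →(0,9)(W), (3,8)(W) — all W, so L
(4,1): →(1,1)(W), (4,0)(W) — all W, so L
(4,3): →(1,3)(W), (4,2)(W) — all W, so L
(4,5): →(1,5)(W), (4,4)(W) — all W, so L
(4,7): →(1,7)(W), (4,6)(W) — all W, so L
(4,9): →(1,9)(W), (4,8)(W) — all W, so L
(5,1): →(2,1)(W), (5,0)(W) — all W, so L
(5,3): →(2,3)(W), (5,2)(W) — all W, so L
(5,5): →(2,5)(W), (5,4)(W) — all W, so L
(5,7): →(2,7)(W), (5,6)(W) — all W, so L
(5,9): →(2,9)(W), (5,8)(W) — all W, so L
Every other cell has at least one move into one of the L cells above, so it is W.
L cells per row: a=0: 5, a=1: 5, a=2: 5, a=3: 5, a=4: 5, a=5: 5; total 30.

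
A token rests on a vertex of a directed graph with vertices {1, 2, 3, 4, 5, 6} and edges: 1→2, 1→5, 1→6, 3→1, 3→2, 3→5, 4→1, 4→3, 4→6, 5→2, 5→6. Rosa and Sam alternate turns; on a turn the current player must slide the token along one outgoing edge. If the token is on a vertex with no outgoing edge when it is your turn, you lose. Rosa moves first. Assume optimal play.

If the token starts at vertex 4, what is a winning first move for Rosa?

Work bottom-up. With no move the player to move loses. Otherwise the position is W if at least one move leads to an L position for the opponent, and L if every move leads to a W.
Every edge goes from a vertex to one that appears earlier in the order 2, 6, 5, 1, 3, 4, so processing vertices in that order labels each vertex after all of its successors.
2: no outgoing edge → L
6: no outgoing edge → L
5: →6(L), so W
1: →6(L), so W
3: →2(L), so W
4: →6(L), so W
From 4, the L positions reachable in one move are: 6.

Move to 6.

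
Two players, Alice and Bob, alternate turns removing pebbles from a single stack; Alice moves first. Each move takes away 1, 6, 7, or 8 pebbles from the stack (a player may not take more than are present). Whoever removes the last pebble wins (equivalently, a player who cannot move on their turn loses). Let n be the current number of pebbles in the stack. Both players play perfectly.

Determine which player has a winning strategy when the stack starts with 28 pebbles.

Build the W/L table. Terminal = L. A non-terminal position is W if it has a move to some L; otherwise it is L.
n=0: no move → L
n=1: W (go to 0, an L position)
n=2: L (sole option 1(W) is W)
n=3: W (go to 2, an L position)
n=4: L (sole option 3(W) is W)
n=5: W (go to 4, an L position)
n=6: W (go to 0, an L position)
n=7: W (go to 0, an L position)
n=8: W (go to 2, an L position)
n=9: W (go to 2, an L position)
n=10: W (go to 4, an L position)
n=11: W (go to 4, an L position)
n=12: W (go to 4, an L position)
n=13: L (options 12(W), 7(W), 6(W), 5(W) are all W)
n=14: W (go to 13, an L position)
n=15: L (options 14(W), 9(W), 8(W), 7(W) are all W)
n=16: W (go to 15, an L position)
n=17: L (options 16(W), 11(W), 10(W), 9(W) are all W)
n=18: W (go to 17, an L position)
n=19: W (go to 13, an L position)
n=20: W (go to 13, an L position)
n=21: W (go to 15, an L position)
n=22: W (go to 15, an L position)
n=23: W (go to 17, an L position)
n=24: W (go to 17, an L position)
n=25: W (go to 17, an L position)
n=26: L (options 25(W), 20(W), 19(W), 18(W) are all W)
n=27: W (go to 26, an L position)
n=28: L (options 27(W), 22(W), 21(W), 20(W) are all W)
Every move from 28 reaches a W position, so the mover loses.

Bob wins.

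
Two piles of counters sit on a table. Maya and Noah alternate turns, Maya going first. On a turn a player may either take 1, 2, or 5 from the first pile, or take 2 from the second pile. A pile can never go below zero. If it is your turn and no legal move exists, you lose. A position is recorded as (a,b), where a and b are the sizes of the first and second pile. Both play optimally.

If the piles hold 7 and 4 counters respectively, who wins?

Use the standard recursion: the mover loses at a terminal position; elsewhere, the mover wins exactly when some move hands the opponent an L position.
No move ever increases a pile, so every position that can arise here has a ≤ 7 and b ≤ 4; it is enough to label the cells with 0 ≤ a ≤ 7 and 0 ≤ b ≤ 4.
Every move lowers a or b (never raises either), so fill the grid row by row in increasing a, and left to right within a row: each cell's successors are then already labelled.
      b=0  b=1  b=2  b=3  b=4
a=0:    L    L    W    W    L
a=1:    W    W    L    L    W
a=2:    W    W    W    W    W
a=3:    L    L    W    W    L
a=4:    W    W    L    L    W
a=5:    W    W    W    W    W
a=6:    L    L    W    W    L
a=7:    W    W    L    L    W
Cells with no legal move (terminal, hence L): (0,0), (0,1).
The remaining L cells, each justified by listing all of its moves:
(0,4): the only move is to (0,2)(W), a W ⇒ L
(1,2): moves to (0,2)(W), (1,0)(W); every one is W ⇒ L
(1,3): moves to (0,3)(W), (1,1)(W); every one is W ⇒ L
(3,0): moves to (2,0)(W), (1,0)(W); every one is W ⇒ L
(3,1): moves to (2,1)(W), (1,1)(W); every one is W ⇒ L
(3,4): moves to (2,4)(W), (1,4)(W), (3,2)(W); every one is W ⇒ L
(4,2): moves to (3,2)(W), (2,2)(W), (4,0)(W); every one is W ⇒ L
(4,3): moves to (3,3)(W), (2,3)(W), (4,1)(W); every one is W ⇒ L
(6,0): moves to (5,0)(W), (4,0)(W), (1,0)(W); every one is W ⇒ L
(6,1): moves to (5,1)(W), (4,1)(W), (1,1)(W); every one is W ⇒ L
(6,4): moves to (5,4)(W), (4,4)(W), (1,4)(W), (6,2)(W); every one is W ⇒ L
(7,2): moves to (6,2)(W), (5,2)(W), (2,2)(W), (7,0)(W); every one is W ⇒ L
(7,3): moves to (6,3)(W), (5,3)(W), (2,3)(W), (7,1)(W); every one is W ⇒ L
Every other cell has at least one move into one of the L cells above, so it is W.
From (7,4) Maya can move to (6,4), reaching an L position.

Maya wins.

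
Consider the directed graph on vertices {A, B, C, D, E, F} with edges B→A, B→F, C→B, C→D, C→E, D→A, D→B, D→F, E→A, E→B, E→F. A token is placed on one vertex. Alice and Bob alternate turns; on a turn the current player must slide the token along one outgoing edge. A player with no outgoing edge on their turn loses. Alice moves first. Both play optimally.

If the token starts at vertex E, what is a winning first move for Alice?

Build the W/L table. Terminal = L. A non-terminal position is W if it has a move to some L; otherwise it is L.
Every edge goes from a vertex to one that appears earlier in the order F, A, B, E, D, C, so processing vertices in that order labels each vertex after all of its successors.
F: no outgoing edge → L
A: no outgoing edge → L
B: can move to A, which is L ⇒ W
E: can move to A, which is L ⇒ W
D: can move to A, which is L ⇒ W
C: moves to D(W), E(W), B(W); every one is W ⇒ L
From E, the L positions reachable in one move are: A, F. Any move reaching one of these is winning.

Move to A.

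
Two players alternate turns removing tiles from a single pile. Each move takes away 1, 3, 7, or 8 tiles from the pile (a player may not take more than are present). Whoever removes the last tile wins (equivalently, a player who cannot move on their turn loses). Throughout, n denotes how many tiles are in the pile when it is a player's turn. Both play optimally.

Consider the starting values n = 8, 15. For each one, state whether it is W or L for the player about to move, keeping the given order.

8: W, 15: L

Work bottom-up. With no move the player to move loses. Otherwise the position is W if at least one move leads to an L position for the opponent, and L if every move leads to a W.
n=0: no move → L
n=1: W (go to 0, an L position)
n=2: L (sole option 1(W) is W)
n=3: W (go to 2, an L position)
n=4: L (options 3(W), 1(W) are all W)
n=5: W (go to 4, an L position)
n=6: L (options 5(W), 3(W) are all W)
n=7: W (go to 6, an L position)
n=8: W (go to 0, an L position)
n=9: W (go to 6, an L position)
n=10: W (go to 2, an L position)
n=11: W (go to 4, an L position)
n=12: W (go to 4, an L position)
n=13: W (go to 6, an L position)
n=14: W (go to 6, an L position)
n=15: L (options 14(W), 12(W), 8(W), 7(W) are all W)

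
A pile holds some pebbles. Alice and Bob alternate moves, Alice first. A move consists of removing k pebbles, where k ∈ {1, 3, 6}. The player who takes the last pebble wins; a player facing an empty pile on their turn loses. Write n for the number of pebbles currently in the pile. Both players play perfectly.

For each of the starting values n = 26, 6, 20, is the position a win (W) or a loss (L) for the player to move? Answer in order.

Use the standard recursion: the mover loses at a terminal position; elsewhere, the mover wins exactly when some move hands the opponent an L position.
n=0: no move → L
n=1: →0(L), so W
n=2: →1(W) only, which is W, so L
n=3: →2(L), so W
n=4: →3(W), 1(W) — all W, so L
n=5: →4(L), so W
n=6: →0(L), so W
n=7: →4(L), so W
n=8: →2(L), so W
n=9: →8(W), 6(W), 3(W) — all W, so L
n=10: →9(L), so W
n=11: →10(W), 8(W), 5(W) — all W, so L
n=12: →11(L), so W
n=13: →12(W), 10(W), 7(W) — all W, so L
n=14: →13(L), so W
n=15: →9(L), so W
n=16: →13(L), so W
n=17: →11(L), so W
n=18: →17(W), 15(W), 12(W) — all W, so L
n=19: →18(L), so W
n=20: →19(W), 17(W), 14(W) — all W, so L
n=21: →20(L), so W
n=22: →21(W), 19(W), 16(W) — all W, so L
n=23: →22(L), so W
n=24: →18(L), so W
n=25: →22(L), so W
n=26: →20(L), so W

26: W, 6: W, 20: L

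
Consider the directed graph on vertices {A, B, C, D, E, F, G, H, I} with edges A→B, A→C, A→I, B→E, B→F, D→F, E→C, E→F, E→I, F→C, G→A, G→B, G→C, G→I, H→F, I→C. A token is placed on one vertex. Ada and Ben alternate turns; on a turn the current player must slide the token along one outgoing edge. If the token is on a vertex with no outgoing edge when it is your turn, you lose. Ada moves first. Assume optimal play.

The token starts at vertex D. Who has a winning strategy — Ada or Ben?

Label each position W (a win for the player to move) or L (a loss). A position with no legal move is L; any other position is W exactly when some move reaches an L, and L when every move reaches a W.
Every edge goes from a vertex to one that appears earlier in the order C, F, I, E, B, H, A, D, G, so processing vertices in that order labels each vertex after all of its successors.
C: no outgoing edge → L
F: →C(L), so W
I: →C(L), so W
E: →C(L), so W
B: →E(W), F(W) — all W, so L
H: →F(W) only, which is W, so L
A: →B(L), so W
D: →F(W) only, which is W, so L
G: →B(L), so W
The starting position D is L: whatever Ada does, the opponent receives a W position.

Ben wins.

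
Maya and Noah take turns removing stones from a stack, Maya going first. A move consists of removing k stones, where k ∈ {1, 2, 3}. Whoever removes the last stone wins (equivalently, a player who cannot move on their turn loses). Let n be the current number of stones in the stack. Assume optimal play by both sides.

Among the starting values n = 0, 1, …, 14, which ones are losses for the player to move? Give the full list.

Label each position W (a win for the player to move) or L (a loss). A position with no legal move is L; any other position is W exactly when some move reaches an L, and L when every move reaches a W.
n=0: no move → L
n=1: W (go to 0, an L position)
n=2: W (go to 0, an L position)
n=3: W (go to 0, an L position)
n=4: L (options 3(W), 2(W), 1(W) are all W)
n=5: W (go to 4, an L position)
n=6: W (go to 4, an L position)
n=7: W (go to 4, an L position)
n=8: L (options 7(W), 6(W), 5(W) are all W)
n=9: W (go to 8, an L position)
n=10: W (go to 8, an L position)
n=11: W (go to 8, an L position)
n=12: L (options 11(W), 10(W), 9(W) are all W)
n=13: W (go to 12, an L position)
n=14: W (go to 12, an L position)
Reading off the rows marked L gives the requested list; there are 4 such values of n.

0, 4, 8, 12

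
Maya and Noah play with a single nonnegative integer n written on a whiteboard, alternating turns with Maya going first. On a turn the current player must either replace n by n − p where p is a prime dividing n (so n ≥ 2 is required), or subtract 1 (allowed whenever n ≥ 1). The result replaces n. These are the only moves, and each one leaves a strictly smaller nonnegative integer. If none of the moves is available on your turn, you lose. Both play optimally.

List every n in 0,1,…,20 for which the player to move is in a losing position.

Use the standard recursion: the mover loses at a terminal position; elsewhere, the mover wins exactly when some move hands the opponent an L position.
n=0: no move → L
n=1: reaches L-position 0 → W
n=2: reaches L-position 0 → W
n=3: reaches L-position 0 → W
n=4: only reaches 2(W), 3(W), all W → L
n=5: reaches L-position 0 → W
n=6: reaches L-position 4 → W
n=7: reaches L-position 0 → W
n=8: only reaches 6(W), 7(W), all W → L
n=9: reaches L-position 8 → W
n=10: reaches L-position 8 → W
n=11: reaches L-position 0 → W
n=12: only reaches 9(W), 10(W), 11(W), all W → L
n=13: reaches L-position 0 → W
n=14: reaches L-position 12 → W
n=15: reaches L-position 12 → W
n=16: only reaches 14(W), 15(W), all W → L
n=17: reaches L-position 0 → W
n=18: reaches L-position 16 → W
n=19: reaches L-position 0 → W
n=20: only reaches 15(W), 18(W), 19(W), all W → L
Reading off the rows marked L gives the requested list; there are 6 such values of n.

0, 4, 8, 12, 16, 20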